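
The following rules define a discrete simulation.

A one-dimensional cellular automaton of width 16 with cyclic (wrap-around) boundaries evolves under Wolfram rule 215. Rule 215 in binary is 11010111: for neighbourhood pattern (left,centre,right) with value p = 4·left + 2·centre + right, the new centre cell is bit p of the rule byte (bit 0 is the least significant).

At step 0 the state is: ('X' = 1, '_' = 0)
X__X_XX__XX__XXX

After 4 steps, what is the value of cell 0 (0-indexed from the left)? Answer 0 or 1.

gen 0: X__X_XX__XX__XXX
gen 1: XXXX__XXX_XXX_XX
gen 2: XXXXXX_XX__XX__X
gen 3: XXXXXX__XXX_XXX_
gen 4: _XXXXXXX_XX__XX_

0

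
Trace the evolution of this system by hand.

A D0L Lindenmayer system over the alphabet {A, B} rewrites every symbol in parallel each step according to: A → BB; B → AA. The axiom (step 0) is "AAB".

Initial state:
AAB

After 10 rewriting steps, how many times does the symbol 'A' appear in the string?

2048

gen 0: AAB
gen 1: BBBBAA
gen 2: AAAAAAAABBBB
gen 3: BBBBBBBBBBBBBBBBAAAAAAAA
gen 4: AAAAAAAAAAAAAAAAAAAAAAAAAAAAAAAABBBBBBBBBBBBBBBB
gen 5: BBBBBBBBBBBBBBBBBBBBBBBBBBBBBBBBBBBBBBBBBBBBBBBBBBBBBBBBBBBBBBBBAAAAAAAAAAAAAAAAAAAAAAAAAAAAAAAA
gen 6: AAAAAAAAAAAAAAAAAAAAAAAAAAAAAAAAAAAAAAAAAAAAAAAAAAAAAAAAAA…BBBBBBBBBBBBBBBBBBBBBBBBBBBBBBBBBBBBBBBBBBBBBBBBBBBBBBBBBB  (len 192)
gen 7: BBBBBBBBBBBBBBBBBBBBBBBBBBBBBBBBBBBBBBBBBBBBBBBBBBBBBBBBBB…AAAAAAAAAAAAAAAAAAAAAAAAAAAAAAAAAAAAAAAAAAAAAAAAAAAAAAAAAA  (len 384)
gen 8: AAAAAAAAAAAAAAAAAAAAAAAAAAAAAAAAAAAAAAAAAAAAAAAAAAAAAAAAAA…BBBBBBBBBBBBBBBBBBBBBBBBBBBBBBBBBBBBBBBBBBBBBBBBBBBBBBBBBB  (len 768)
gen 9: BBBBBBBBBBBBBBBBBBBBBBBBBBBBBBBBBBBBBBBBBBBBBBBBBBBBBBBBBB…AAAAAAAAAAAAAAAAAAAAAAAAAAAAAAAAAAAAAAAAAAAAAAAAAAAAAAAAAA  (len 1536)
gen 10: AAAAAAAAAAAAAAAAAAAAAAAAAAAAAAAAAAAAAAAAAAAAAAAAAAAAAAAAAA…BBBBBBBBBBBBBBBBBBBBBBBBBBBBBBBBBBBBBBBBBBBBBBBBBBBBBBBBBB  (len 3072)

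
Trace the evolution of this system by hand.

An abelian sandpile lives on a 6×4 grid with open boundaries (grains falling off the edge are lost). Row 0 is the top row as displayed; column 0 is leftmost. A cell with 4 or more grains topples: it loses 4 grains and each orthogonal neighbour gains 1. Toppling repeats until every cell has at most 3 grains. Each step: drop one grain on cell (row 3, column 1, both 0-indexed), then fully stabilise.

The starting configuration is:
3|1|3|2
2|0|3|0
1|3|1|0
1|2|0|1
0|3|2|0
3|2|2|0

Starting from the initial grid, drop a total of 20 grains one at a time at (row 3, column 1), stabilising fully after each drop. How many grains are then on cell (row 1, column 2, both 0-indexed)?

gen 0: 3|1|3|2
2|0|3|0
1|3|1|0
1|2|0|1
0|3|2|0
3|2|2|0
gen 1: 3|1|3|2
2|0|3|0
1|3|1|0
1|3|0|1
0|3|2|0
3|2|2|0
gen 2: 3|1|3|2
2|1|3|0
2|0|2|0
2|2|1|1
1|0|3|0
3|3|2|0
gen 3: 3|1|3|2
2|1|3|0
2|0|2|0
2|3|1|1
1|0|3|0
3|3|2|0
gen 4: 3|1|3|2
2|1|3|0
2|1|2|0
3|0|2|1
1|1|3|0
3|3|2|0
gen 5: 3|1|3|2
2|1|3|0
2|1|2|0
3|1|2|1
1|1|3|0
3|3|2|0
gen 6: 3|1|3|2
2|1|3|0
2|1|2|0
3|2|2|1
1|1|3|0
3|3|2|0
gen 7: 3|1|3|2
2|1|3|0
2|1|2|0
3|3|2|1
1|1|3|0
3|3|2|0
gen 8: 3|1|3|2
2|1|3|0
3|2|2|0
0|1|3|1
2|2|3|0
3|3|2|0
gen 9: 3|1|3|2
2|1|3|0
3|2|2|0
0|2|3|1
2|2|3|0
3|3|2|0
gen 10: 3|1|3|2
2|1|3|0
3|2|2|0
0|3|3|1
2|2|3|0
3|3|2|0
gen 11: 3|1|3|2
2|1|3|0
3|3|3|0
2|2|1|2
0|2|2|1
1|2|0|1
gen 12: 3|1|3|2
2|1|3|0
3|3|3|0
2|3|1|2
0|2|2|1
1|2|0|1
gen 13: 3|2|0|3
3|3|1|1
1|2|1|1
0|2|3|2
1|3|2|1
1|2|0|1
gen 14: 3|2|0|3
3|3|1|1
1|2|1|1
0|3|3|2
1|3|2|1
1|2|0|1
gen 15: 3|2|0|3
3|3|1|1
1|3|2|1
1|2|1|3
2|1|0|2
1|3|1|1
gen 16: 3|2|0|3
3|3|1|1
1|3|2|1
1|3|1|3
2|1|0|2
1|3|1|1
gen 17: 1|0|1|3
1|2|2|1
3|1|3|1
2|1|2|3
2|2|0|2
1|3|1|1
gen 18: 1|0|1|3
1|2|2|1
3|1|3|1
2|2|2|3
2|2|0|2
1|3|1|1
gen 19: 1|0|1|3
1|2|2|1
3|1|3|1
2|3|2|3
2|2|0|2
1|3|1|1
gen 20: 1|0|1|3
1|2|2|1
3|2|3|1
3|0|3|3
2|3|0|2
1|3|1|1

2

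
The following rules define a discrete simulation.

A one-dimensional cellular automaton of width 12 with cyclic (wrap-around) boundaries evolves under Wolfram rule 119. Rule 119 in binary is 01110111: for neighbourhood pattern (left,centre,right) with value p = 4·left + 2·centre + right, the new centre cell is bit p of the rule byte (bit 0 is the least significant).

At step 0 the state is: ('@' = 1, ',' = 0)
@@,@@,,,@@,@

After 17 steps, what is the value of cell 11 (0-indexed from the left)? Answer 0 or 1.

1

gen 0: @@,@@,,,@@,@
gen 1: ,@@,@@@@,@@,
gen 2: @,@@,,,@@,@@
gen 3: @@,@@@@,@@,,
gen 4: ,@@,,,@@,@@@
gen 5: @,@@@@,@@,,@
gen 6: @@,,,@@,@@@,
gen 7: ,@@@@,@@,,@@
gen 8: @,,,@@,@@@,@
gen 9: @@@@,@@,,@@,
gen 10: ,,,@@,@@@,@@
gen 11: @@@,@@,,@@,@
gen 12: ,,@@,@@@,@@,
gen 13: @@,@@,,@@,@@
gen 14: ,@@,@@@,@@,,
gen 15: @,@@,,@@,@@@
gen 16: @@,@@@,@@,,,
gen 17: ,@@,,@@,@@@@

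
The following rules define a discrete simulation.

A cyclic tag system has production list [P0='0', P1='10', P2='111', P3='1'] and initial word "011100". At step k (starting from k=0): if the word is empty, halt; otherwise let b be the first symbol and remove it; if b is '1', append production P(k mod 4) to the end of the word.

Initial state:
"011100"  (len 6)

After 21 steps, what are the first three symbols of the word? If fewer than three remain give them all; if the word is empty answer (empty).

t=0: "011100"  (len 6)
t=1: "11100"  (len 5)
t=2: "110010"  (len 6)
t=3: "10010111"  (len 8)
t=4: "00101111"  (len 8)
t=5: "0101111"  (len 7)
t=6: "101111"  (len 6)
t=7: "01111111"  (len 8)
t=8: "1111111"  (len 7)
t=9: "1111110"  (len 7)
t=10: "11111010"  (len 8)
t=11: "1111010111"  (len 10)
t=12: "1110101111"  (len 10)
t=13: "1101011110"  (len 10)
t=14: "10101111010"  (len 11)
t=15: "0101111010111"  (len 13)
t=16: "101111010111"  (len 12)
t=17: "011110101110"  (len 12)
t=18: "11110101110"  (len 11)
t=19: "1110101110111"  (len 13)
t=20: "1101011101111"  (len 13)
t=21: "1010111011110"  (len 13)

101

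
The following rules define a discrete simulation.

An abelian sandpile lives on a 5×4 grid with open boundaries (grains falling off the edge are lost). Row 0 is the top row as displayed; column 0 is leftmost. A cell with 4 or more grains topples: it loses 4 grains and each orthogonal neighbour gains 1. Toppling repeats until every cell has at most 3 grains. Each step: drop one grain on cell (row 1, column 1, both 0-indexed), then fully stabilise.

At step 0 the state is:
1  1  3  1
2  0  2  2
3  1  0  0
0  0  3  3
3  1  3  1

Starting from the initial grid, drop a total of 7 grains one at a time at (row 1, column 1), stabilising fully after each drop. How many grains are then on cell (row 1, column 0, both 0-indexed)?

k=0  1  1  3  1
2  0  2  2
3  1  0  0
0  0  3  3
3  1  3  1
k=1  1  1  3  1
2  1  2  2
3  1  0  0
0  0  3  3
3  1  3  1
k=2  1  1  3  1
2  2  2  2
3  1  0  0
0  0  3  3
3  1  3  1
k=3  1  1  3  1
2  3  2  2
3  1  0  0
0  0  3  3
3  1  3  1
k=4  1  2  3  1
3  0  3  2
3  2  0  0
0  0  3  3
3  1  3  1
k=5  1  2  3  1
3  1  3  2
3  2  0  0
0  0  3  3
3  1  3  1
k=6  1  2  3  1
3  2  3  2
3  2  0  0
0  0  3  3
3  1  3  1
k=7  1  2  3  1
3  3  3  2
3  2  0  0
0  0  3  3
3  1  3  1

3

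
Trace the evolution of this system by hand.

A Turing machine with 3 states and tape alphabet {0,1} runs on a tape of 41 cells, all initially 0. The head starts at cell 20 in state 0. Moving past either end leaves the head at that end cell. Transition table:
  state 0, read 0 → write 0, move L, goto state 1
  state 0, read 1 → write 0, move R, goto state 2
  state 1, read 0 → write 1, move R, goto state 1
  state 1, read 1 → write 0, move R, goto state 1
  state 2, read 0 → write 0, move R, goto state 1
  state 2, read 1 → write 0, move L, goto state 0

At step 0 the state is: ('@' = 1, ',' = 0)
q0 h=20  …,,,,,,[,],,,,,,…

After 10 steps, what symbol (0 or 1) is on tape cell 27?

1

step 0: q0 h=20  …,,,,,,[,],,,,,,…
step 1: q1 h=19  …,,,,,,[,],,,,,,…
step 2: q1 h=20  …,,,,,@[,],,,,,,…
step 3: q1 h=21  …,,,,@@[,],,,,,,…
step 4: q1 h=22  …,,,@@@[,],,,,,,…
step 5: q1 h=23  …,,@@@@[,],,,,,,…
step 6: q1 h=24  …,@@@@@[,],,,,,,…
step 7: q1 h=25  …@@@@@@[,],,,,,,…
step 8: q1 h=26  …@@@@@@[,],,,,,,…
step 9: q1 h=27  …@@@@@@[,],,,,,,…
step 10: q1 h=28  …@@@@@@[,],,,,,,…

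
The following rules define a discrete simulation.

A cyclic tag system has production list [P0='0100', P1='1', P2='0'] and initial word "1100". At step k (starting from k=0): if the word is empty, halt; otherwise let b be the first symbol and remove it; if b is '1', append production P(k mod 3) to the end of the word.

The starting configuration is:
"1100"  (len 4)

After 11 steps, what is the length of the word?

0

k=0  "1100"  (len 4)
k=1  "1000100"  (len 7)
k=2  "0001001"  (len 7)
k=3  "001001"  (len 6)
k=4  "01001"  (len 5)
k=5  "1001"  (len 4)
k=6  "0010"  (len 4)
k=7  "010"  (len 3)
k=8  "10"  (len 2)
k=9  "00"  (len 2)
k=10  "0"  (len 1)
k=11  (halted — word empty)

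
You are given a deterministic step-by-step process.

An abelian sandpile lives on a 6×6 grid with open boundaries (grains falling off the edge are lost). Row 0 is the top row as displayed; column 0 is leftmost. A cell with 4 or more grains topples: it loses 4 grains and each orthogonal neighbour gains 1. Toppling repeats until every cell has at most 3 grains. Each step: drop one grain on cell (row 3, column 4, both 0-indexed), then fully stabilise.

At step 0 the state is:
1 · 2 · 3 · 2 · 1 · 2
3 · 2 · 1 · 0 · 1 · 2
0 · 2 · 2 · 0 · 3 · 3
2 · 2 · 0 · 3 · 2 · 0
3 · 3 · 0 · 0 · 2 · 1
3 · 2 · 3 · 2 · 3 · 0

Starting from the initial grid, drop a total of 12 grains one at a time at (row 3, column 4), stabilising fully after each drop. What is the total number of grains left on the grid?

step 0: 1 · 2 · 3 · 2 · 1 · 2
3 · 2 · 1 · 0 · 1 · 2
0 · 2 · 2 · 0 · 3 · 3
2 · 2 · 0 · 3 · 2 · 0
3 · 3 · 0 · 0 · 2 · 1
3 · 2 · 3 · 2 · 3 · 0
step 1: 1 · 2 · 3 · 2 · 1 · 2
3 · 2 · 1 · 0 · 1 · 2
0 · 2 · 2 · 0 · 3 · 3
2 · 2 · 0 · 3 · 3 · 0
3 · 3 · 0 · 0 · 2 · 1
3 · 2 · 3 · 2 · 3 · 0
step 2: 1 · 2 · 3 · 2 · 1 · 2
3 · 2 · 1 · 0 · 2 · 3
0 · 2 · 2 · 2 · 1 · 0
2 · 2 · 1 · 0 · 2 · 2
3 · 3 · 0 · 1 · 3 · 1
3 · 2 · 3 · 2 · 3 · 0
step 3: 1 · 2 · 3 · 2 · 1 · 2
3 · 2 · 1 · 0 · 2 · 3
0 · 2 · 2 · 2 · 1 · 0
2 · 2 · 1 · 0 · 3 · 2
3 · 3 · 0 · 1 · 3 · 1
3 · 2 · 3 · 2 · 3 · 0
step 4: 1 · 2 · 3 · 2 · 1 · 2
3 · 2 · 1 · 0 · 2 · 3
0 · 2 · 2 · 2 · 2 · 0
2 · 2 · 1 · 1 · 1 · 3
3 · 3 · 0 · 2 · 1 · 2
3 · 2 · 3 · 3 · 0 · 1
step 5: 1 · 2 · 3 · 2 · 1 · 2
3 · 2 · 1 · 0 · 2 · 3
0 · 2 · 2 · 2 · 2 · 0
2 · 2 · 1 · 1 · 2 · 3
3 · 3 · 0 · 2 · 1 · 2
3 · 2 · 3 · 3 · 0 · 1
step 6: 1 · 2 · 3 · 2 · 1 · 2
3 · 2 · 1 · 0 · 2 · 3
0 · 2 · 2 · 2 · 2 · 0
2 · 2 · 1 · 1 · 3 · 3
3 · 3 · 0 · 2 · 1 · 2
3 · 2 · 3 · 3 · 0 · 1
step 7: 1 · 2 · 3 · 2 · 1 · 2
3 · 2 · 1 · 0 · 2 · 3
0 · 2 · 2 · 2 · 3 · 1
2 · 2 · 1 · 2 · 1 · 0
3 · 3 · 0 · 2 · 2 · 3
3 · 2 · 3 · 3 · 0 · 1
step 8: 1 · 2 · 3 · 2 · 1 · 2
3 · 2 · 1 · 0 · 2 · 3
0 · 2 · 2 · 2 · 3 · 1
2 · 2 · 1 · 2 · 2 · 0
3 · 3 · 0 · 2 · 2 · 3
3 · 2 · 3 · 3 · 0 · 1
step 9: 1 · 2 · 3 · 2 · 1 · 2
3 · 2 · 1 · 0 · 2 · 3
0 · 2 · 2 · 2 · 3 · 1
2 · 2 · 1 · 2 · 3 · 0
3 · 3 · 0 · 2 · 2 · 3
3 · 2 · 3 · 3 · 0 · 1
step 10: 1 · 2 · 3 · 2 · 1 · 2
3 · 2 · 1 · 0 · 3 · 3
0 · 2 · 2 · 3 · 0 · 2
2 · 2 · 1 · 3 · 1 · 1
3 · 3 · 0 · 2 · 3 · 3
3 · 2 · 3 · 3 · 0 · 1
step 11: 1 · 2 · 3 · 2 · 1 · 2
3 · 2 · 1 · 0 · 3 · 3
0 · 2 · 2 · 3 · 0 · 2
2 · 2 · 1 · 3 · 2 · 1
3 · 3 · 0 · 2 · 3 · 3
3 · 2 · 3 · 3 · 0 · 1
step 12: 1 · 2 · 3 · 2 · 1 · 2
3 · 2 · 1 · 0 · 3 · 3
0 · 2 · 2 · 3 · 0 · 2
2 · 2 · 1 · 3 · 3 · 1
3 · 3 · 0 · 2 · 3 · 3
3 · 2 · 3 · 3 · 0 · 1

70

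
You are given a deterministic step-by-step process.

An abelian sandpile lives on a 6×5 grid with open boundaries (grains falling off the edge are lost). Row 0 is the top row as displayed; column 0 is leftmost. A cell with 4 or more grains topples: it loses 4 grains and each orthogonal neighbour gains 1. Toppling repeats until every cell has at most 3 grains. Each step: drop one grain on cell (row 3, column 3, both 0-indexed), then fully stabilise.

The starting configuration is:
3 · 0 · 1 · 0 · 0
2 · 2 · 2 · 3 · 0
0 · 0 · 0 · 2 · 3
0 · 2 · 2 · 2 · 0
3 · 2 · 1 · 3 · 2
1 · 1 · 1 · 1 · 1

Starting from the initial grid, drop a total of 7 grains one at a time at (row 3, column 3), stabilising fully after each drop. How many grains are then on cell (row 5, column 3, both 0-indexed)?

k=0  3 · 0 · 1 · 0 · 0
2 · 2 · 2 · 3 · 0
0 · 0 · 0 · 2 · 3
0 · 2 · 2 · 2 · 0
3 · 2 · 1 · 3 · 2
1 · 1 · 1 · 1 · 1
k=1  3 · 0 · 1 · 0 · 0
2 · 2 · 2 · 3 · 0
0 · 0 · 0 · 2 · 3
0 · 2 · 2 · 3 · 0
3 · 2 · 1 · 3 · 2
1 · 1 · 1 · 1 · 1
k=2  3 · 0 · 1 · 0 · 0
2 · 2 · 2 · 3 · 0
0 · 0 · 0 · 3 · 3
0 · 2 · 3 · 1 · 1
3 · 2 · 2 · 0 · 3
1 · 1 · 1 · 2 · 1
k=3  3 · 0 · 1 · 0 · 0
2 · 2 · 2 · 3 · 0
0 · 0 · 0 · 3 · 3
0 · 2 · 3 · 2 · 1
3 · 2 · 2 · 0 · 3
1 · 1 · 1 · 2 · 1
k=4  3 · 0 · 1 · 0 · 0
2 · 2 · 2 · 3 · 0
0 · 0 · 0 · 3 · 3
0 · 2 · 3 · 3 · 1
3 · 2 · 2 · 0 · 3
1 · 1 · 1 · 2 · 1
k=5  3 · 0 · 1 · 1 · 0
2 · 2 · 3 · 0 · 2
0 · 0 · 2 · 2 · 0
0 · 3 · 0 · 2 · 3
3 · 2 · 3 · 1 · 3
1 · 1 · 1 · 2 · 1
k=6  3 · 0 · 1 · 1 · 0
2 · 2 · 3 · 0 · 2
0 · 0 · 2 · 2 · 0
0 · 3 · 0 · 3 · 3
3 · 2 · 3 · 1 · 3
1 · 1 · 1 · 2 · 1
k=7  3 · 0 · 1 · 1 · 0
2 · 2 · 3 · 0 · 2
0 · 0 · 2 · 3 · 1
0 · 3 · 1 · 1 · 1
3 · 2 · 3 · 3 · 0
1 · 1 · 1 · 2 · 2

2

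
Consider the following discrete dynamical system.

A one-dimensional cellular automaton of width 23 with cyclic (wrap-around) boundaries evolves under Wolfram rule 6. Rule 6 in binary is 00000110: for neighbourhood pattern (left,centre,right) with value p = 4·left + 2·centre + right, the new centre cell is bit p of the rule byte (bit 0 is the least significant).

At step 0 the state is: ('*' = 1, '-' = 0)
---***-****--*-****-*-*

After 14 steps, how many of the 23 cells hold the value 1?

5

gen 0: ---***-****--*-****-*-*
gen 1: --*---------**------*-*
gen 2: -**--------*-------**-*
gen 3: ----------**------*---*
gen 4: ---------*-------**--**
gen 5: --------**------*---*--
gen 6: -------*-------**--**--
gen 7: ------**------*---*----
gen 8: -----*-------**--**----
gen 9: ----**------*---*------
gen 10: ---*-------**--**------
gen 11: --**------*---*--------
gen 12: -*-------**--**--------
gen 13: **------*---*----------
gen 14: -------**--**---------*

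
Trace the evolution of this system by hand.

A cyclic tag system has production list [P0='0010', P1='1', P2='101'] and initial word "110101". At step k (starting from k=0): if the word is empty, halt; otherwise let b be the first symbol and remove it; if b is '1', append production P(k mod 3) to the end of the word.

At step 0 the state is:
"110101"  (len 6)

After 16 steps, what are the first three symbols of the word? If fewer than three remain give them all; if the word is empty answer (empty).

k=0  "110101"  (len 6)
k=1  "101010010"  (len 9)
k=2  "010100101"  (len 9)
k=3  "10100101"  (len 8)
k=4  "01001010010"  (len 11)
k=5  "1001010010"  (len 10)
k=6  "001010010101"  (len 12)
k=7  "01010010101"  (len 11)
k=8  "1010010101"  (len 10)
k=9  "010010101101"  (len 12)
k=10  "10010101101"  (len 11)
k=11  "00101011011"  (len 11)
k=12  "0101011011"  (len 10)
k=13  "101011011"  (len 9)
k=14  "010110111"  (len 9)
k=15  "10110111"  (len 8)
k=16  "01101110010"  (len 11)

011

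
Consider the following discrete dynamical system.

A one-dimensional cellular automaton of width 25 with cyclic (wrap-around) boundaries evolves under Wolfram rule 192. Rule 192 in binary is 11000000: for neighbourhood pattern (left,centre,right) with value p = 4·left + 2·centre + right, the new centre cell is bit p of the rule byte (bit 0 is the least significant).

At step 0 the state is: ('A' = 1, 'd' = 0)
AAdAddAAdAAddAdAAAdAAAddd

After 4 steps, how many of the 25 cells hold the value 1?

0

gen 0: AAdAddAAdAAddAdAAAdAAAddd
gen 1: dAdddddAddAdddddAAddAAddd
gen 2: dddddddddddddddddAdddAddd
gen 3: ddddddddddddddddddddddddd
gen 4: ddddddddddddddddddddddddd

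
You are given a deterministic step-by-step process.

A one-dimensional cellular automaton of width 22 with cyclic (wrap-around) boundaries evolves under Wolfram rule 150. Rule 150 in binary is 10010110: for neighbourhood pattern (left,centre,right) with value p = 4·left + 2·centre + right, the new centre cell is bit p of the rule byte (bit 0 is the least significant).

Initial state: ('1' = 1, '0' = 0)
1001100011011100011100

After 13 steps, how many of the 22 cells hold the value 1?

[0] 1001100011011100011100
[1] 1110010100001010101011
[2] 1101110110011010101001
[3] 1000100001100010101110
[4] 1101110010010110100100
[5] 0000101111110000111111
[6] 1001100111101001011110
[7] 1110011011001111001100
[8] 0101100000110110110011
[9] 0100010001000000001100
[10] 1110111011100000010010
[11] 0100010001010000111110
[12] 1110111011011001011101
[13] 1100010000000111001000

7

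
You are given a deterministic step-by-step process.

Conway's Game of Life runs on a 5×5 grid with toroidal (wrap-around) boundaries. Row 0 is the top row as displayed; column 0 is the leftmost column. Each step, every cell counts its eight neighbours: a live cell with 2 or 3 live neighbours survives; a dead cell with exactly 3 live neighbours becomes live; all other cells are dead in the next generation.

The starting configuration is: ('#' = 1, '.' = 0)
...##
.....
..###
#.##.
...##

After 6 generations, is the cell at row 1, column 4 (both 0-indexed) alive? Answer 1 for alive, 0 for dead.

0

[0] ...##
.....
..###
#.##.
...##
[1] ...##
..#..
.##.#
##...
#....
[2] ...##
###.#
..##.
..#.#
##...
[3] ...#.
##...
.....
#.#.#
###..
[4] ....#
.....
....#
#.###
#.#..
[5] .....
.....
#...#
#.#..
#.#..
[6] .....
.....
##..#
#..#.
.....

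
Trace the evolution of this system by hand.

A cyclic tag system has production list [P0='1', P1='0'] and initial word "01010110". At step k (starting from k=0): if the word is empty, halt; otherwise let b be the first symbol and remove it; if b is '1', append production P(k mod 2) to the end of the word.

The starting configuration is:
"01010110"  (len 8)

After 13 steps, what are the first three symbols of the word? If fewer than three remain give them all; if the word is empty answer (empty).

(empty)

[0] "01010110"  (len 8)
[1] "1010110"  (len 7)
[2] "0101100"  (len 7)
[3] "101100"  (len 6)
[4] "011000"  (len 6)
[5] "11000"  (len 5)
[6] "10000"  (len 5)
[7] "00001"  (len 5)
[8] "0001"  (len 4)
[9] "001"  (len 3)
[10] "01"  (len 2)
[11] "1"  (len 1)
[12] "0"  (len 1)
[13] (halted — word empty)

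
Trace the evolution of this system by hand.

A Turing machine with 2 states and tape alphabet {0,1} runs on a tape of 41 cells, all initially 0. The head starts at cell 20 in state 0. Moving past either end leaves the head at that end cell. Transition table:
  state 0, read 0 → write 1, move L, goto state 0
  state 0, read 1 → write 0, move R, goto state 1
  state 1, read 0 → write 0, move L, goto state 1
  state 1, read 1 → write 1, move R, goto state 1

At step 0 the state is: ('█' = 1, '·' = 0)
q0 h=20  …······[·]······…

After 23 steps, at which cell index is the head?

2

step 0: q0 h=20  …······[·]······…
step 1: q0 h=19  …······[·]█·····…
step 2: q0 h=18  …······[·]██····…
step 3: q0 h=17  …······[·]███···…
step 4: q0 h=16  …······[·]████··…
step 5: q0 h=15  …······[·]█████·…
step 6: q0 h=14  …······[·]██████…
step 7: q0 h=13  …······[·]██████…
step 8: q0 h=12  …······[·]██████…
step 9: q0 h=11  …······[·]██████…
step 10: q0 h=10  …······[·]██████…
step 11: q0 h= 9  …······[·]██████…
step 12: q0 h= 8  …······[·]██████…
step 13: q0 h= 7  …······[·]██████…
step 14: q0 h= 6  |······[·]██████…
step 15: q0 h= 5  |·····[·]██████…
step 16: q0 h= 4  |····[·]██████…
step 17: q0 h= 3  |···[·]██████…
step 18: q0 h= 2  |··[·]██████…
step 19: q0 h= 1  |·[·]██████…
step 20: q0 h= 0  |[·]██████…
step 21: q0 h= 0  |[█]██████…
step 22: q1 h= 1  |·[█]██████…
step 23: q1 h= 2  |·█[█]██████…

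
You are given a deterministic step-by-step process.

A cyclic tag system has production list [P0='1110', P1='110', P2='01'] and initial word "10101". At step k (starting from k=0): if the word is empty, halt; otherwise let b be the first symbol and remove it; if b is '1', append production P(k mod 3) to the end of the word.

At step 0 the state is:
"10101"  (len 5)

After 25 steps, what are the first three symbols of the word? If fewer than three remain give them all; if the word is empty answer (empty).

001

[0] "10101"  (len 5)
[1] "01011110"  (len 8)
[2] "1011110"  (len 7)
[3] "01111001"  (len 8)
[4] "1111001"  (len 7)
[5] "111001110"  (len 9)
[6] "1100111001"  (len 10)
[7] "1001110011110"  (len 13)
[8] "001110011110110"  (len 15)
[9] "01110011110110"  (len 14)
[10] "1110011110110"  (len 13)
[11] "110011110110110"  (len 15)
[12] "1001111011011001"  (len 16)
[13] "0011110110110011110"  (len 19)
[14] "011110110110011110"  (len 18)
[15] "11110110110011110"  (len 17)
[16] "11101101100111101110"  (len 20)
[17] "1101101100111101110110"  (len 22)
[18] "10110110011110111011001"  (len 23)
[19] "01101100111101110110011110"  (len 26)
[20] "1101100111101110110011110"  (len 25)
[21] "10110011110111011001111001"  (len 26)
[22] "01100111101110110011110011110"  (len 29)
[23] "1100111101110110011110011110"  (len 28)
[24] "10011110111011001111001111001"  (len 29)
[25] "00111101110110011110011110011110"  (len 32)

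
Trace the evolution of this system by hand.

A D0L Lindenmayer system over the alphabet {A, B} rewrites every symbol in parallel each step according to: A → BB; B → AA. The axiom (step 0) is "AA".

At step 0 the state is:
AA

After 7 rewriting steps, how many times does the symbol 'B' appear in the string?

256

step 0: AA
step 1: BBBB
step 2: AAAAAAAA
step 3: BBBBBBBBBBBBBBBB
step 4: AAAAAAAAAAAAAAAAAAAAAAAAAAAAAAAA
step 5: BBBBBBBBBBBBBBBBBBBBBBBBBBBBBBBBBBBBBBBBBBBBBBBBBBBBBBBBBBBBBBBB
step 6: AAAAAAAAAAAAAAAAAAAAAAAAAAAAAAAAAAAAAAAAAAAAAAAAAAAAAAAAAA…AAAAAAAAAAAAAAAAAAAAAAAAAAAAAAAAAAAAAAAAAAAAAAAAAAAAAAAAAA  (len 128)
step 7: BBBBBBBBBBBBBBBBBBBBBBBBBBBBBBBBBBBBBBBBBBBBBBBBBBBBBBBBBB…BBBBBBBBBBBBBBBBBBBBBBBBBBBBBBBBBBBBBBBBBBBBBBBBBBBBBBBBBB  (len 256)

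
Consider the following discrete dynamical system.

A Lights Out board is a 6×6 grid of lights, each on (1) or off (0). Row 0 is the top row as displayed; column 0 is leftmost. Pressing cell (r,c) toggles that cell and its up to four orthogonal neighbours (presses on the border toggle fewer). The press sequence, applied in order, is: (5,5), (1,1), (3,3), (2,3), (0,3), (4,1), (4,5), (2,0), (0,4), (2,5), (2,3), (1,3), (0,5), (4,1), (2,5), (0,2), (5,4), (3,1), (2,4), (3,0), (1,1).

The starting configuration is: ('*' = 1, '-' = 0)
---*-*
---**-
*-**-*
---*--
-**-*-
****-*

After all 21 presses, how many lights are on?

19

0) ---*-*
---**-
*-**-*
---*--
-**-*-
****-*
1) ---*-*
---**-
*-**-*
---*--
-**-**
*****-
2) -*-*-*
*****-
****-*
---*--
-**-**
*****-
3) -*-*-*
*****-
***--*
--*-*-
-*****
*****-
4) -*-*-*
***-*-
**-***
--***-
-*****
*****-
5) -**-**
*****-
**-***
--***-
-*****
*****-
6) -**-**
*****-
**-***
-****-
*--***
*-***-
7) -**-**
*****-
**-***
-*****
*--*--
*-****
8) -**-**
-****-
---***
******
*--*--
*-****
9) -***--
-***--
---***
******
*--*--
*-****
10) -***--
-***-*
---*--
*****-
*--*--
*-****
11) -***--
-**--*
--*-*-
***-*-
*--*--
*-****
12) -**---
-*-***
--***-
***-*-
*--*--
*-****
13) -**-**
-*-**-
--***-
***-*-
*--*--
*-****
14) -**-**
-*-**-
--***-
*-*-*-
-***--
******
15) -**-**
-*-***
--**-*
*-*-**
-***--
******
16) ---***
-*****
--**-*
*-*-**
-***--
******
17) ---***
-*****
--**-*
*-*-**
-****-
***---
18) ---***
-*****
-***-*
-*--**
--***-
***---
19) ---***
-***-*
-**-*-
-*---*
--***-
***---
20) ---***
-***-*
***-*-
*----*
*-***-
***---
21) -*-***
*--*-*
*-*-*-
*----*
*-***-
***---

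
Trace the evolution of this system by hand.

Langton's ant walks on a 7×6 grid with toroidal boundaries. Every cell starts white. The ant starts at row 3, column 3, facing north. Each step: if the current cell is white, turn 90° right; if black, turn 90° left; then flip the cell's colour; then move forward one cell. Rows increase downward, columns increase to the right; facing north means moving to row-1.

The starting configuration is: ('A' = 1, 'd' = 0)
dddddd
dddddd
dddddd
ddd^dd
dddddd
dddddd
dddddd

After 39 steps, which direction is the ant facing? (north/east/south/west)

[0] dddddd
dddddd
dddddd
ddd^dd
dddddd
dddddd
dddddd
[1] dddddd
dddddd
dddddd
dddA>d
dddddd
dddddd
dddddd
[2] dddddd
dddddd
dddddd
dddAAd
ddddvd
dddddd
dddddd
[3] dddddd
dddddd
dddddd
dddAAd
ddd<Ad
dddddd
dddddd
[4] dddddd
dddddd
dddddd
ddd^Ad
dddAAd
dddddd
dddddd
[5] dddddd
dddddd
dddddd
dd<dAd
dddAAd
dddddd
dddddd
[6] dddddd
dddddd
dd^ddd
ddAdAd
dddAAd
dddddd
dddddd
[7] dddddd
dddddd
ddA>dd
ddAdAd
dddAAd
dddddd
dddddd
[8] dddddd
dddddd
ddAAdd
ddAvAd
dddAAd
dddddd
dddddd
[9] dddddd
dddddd
ddAAdd
dd<AAd
dddAAd
dddddd
dddddd
[10] dddddd
dddddd
ddAAdd
dddAAd
ddvAAd
dddddd
dddddd
[11] dddddd
dddddd
ddAAdd
dddAAd
d<AAAd
dddddd
dddddd
[12] dddddd
dddddd
ddAAdd
d^dAAd
dAAAAd
dddddd
dddddd
[13] dddddd
dddddd
ddAAdd
dA>AAd
dAAAAd
dddddd
dddddd
[14] dddddd
dddddd
ddAAdd
dAAAAd
dAvAAd
dddddd
dddddd
[15] dddddd
dddddd
ddAAdd
dAAAAd
dAd>Ad
dddddd
dddddd
[16] dddddd
dddddd
ddAAdd
dAA^Ad
dAddAd
dddddd
dddddd
[17] dddddd
dddddd
ddAAdd
dA<dAd
dAddAd
dddddd
dddddd
[18] dddddd
dddddd
ddAAdd
dAddAd
dAvdAd
dddddd
dddddd
[19] dddddd
dddddd
ddAAdd
dAddAd
d<AdAd
dddddd
dddddd
[20] dddddd
dddddd
ddAAdd
dAddAd
ddAdAd
dvdddd
dddddd
[21] dddddd
dddddd
ddAAdd
dAddAd
ddAdAd
<Adddd
dddddd
[22] dddddd
dddddd
ddAAdd
dAddAd
^dAdAd
AAdddd
dddddd
[23] dddddd
dddddd
ddAAdd
dAddAd
A>AdAd
AAdddd
dddddd
[24] dddddd
dddddd
ddAAdd
dAddAd
AAAdAd
Avdddd
dddddd
[25] dddddd
dddddd
ddAAdd
dAddAd
AAAdAd
Ad>ddd
dddddd
[26] dddddd
dddddd
ddAAdd
dAddAd
AAAdAd
AdAddd
ddvddd
[27] dddddd
dddddd
ddAAdd
dAddAd
AAAdAd
AdAddd
d<Addd
[28] dddddd
dddddd
ddAAdd
dAddAd
AAAdAd
A^Addd
dAAddd
[29] dddddd
dddddd
ddAAdd
dAddAd
AAAdAd
AA>ddd
dAAddd
[30] dddddd
dddddd
ddAAdd
dAddAd
AA^dAd
AAdddd
dAAddd
[31] dddddd
dddddd
ddAAdd
dAddAd
A<ddAd
AAdddd
dAAddd
[32] dddddd
dddddd
ddAAdd
dAddAd
AdddAd
Avdddd
dAAddd
[33] dddddd
dddddd
ddAAdd
dAddAd
AdddAd
Ad>ddd
dAAddd
[34] dddddd
dddddd
ddAAdd
dAddAd
AdddAd
AdAddd
dAvddd
[35] dddddd
dddddd
ddAAdd
dAddAd
AdddAd
AdAddd
dAd>dd
[36] dddvdd
dddddd
ddAAdd
dAddAd
AdddAd
AdAddd
dAdAdd
[37] dd<Add
dddddd
ddAAdd
dAddAd
AdddAd
AdAddd
dAdAdd
[38] ddAAdd
dddddd
ddAAdd
dAddAd
AdddAd
AdAddd
dA^Add
[39] ddAAdd
dddddd
ddAAdd
dAddAd
AdddAd
AdAddd
dAA>dd

east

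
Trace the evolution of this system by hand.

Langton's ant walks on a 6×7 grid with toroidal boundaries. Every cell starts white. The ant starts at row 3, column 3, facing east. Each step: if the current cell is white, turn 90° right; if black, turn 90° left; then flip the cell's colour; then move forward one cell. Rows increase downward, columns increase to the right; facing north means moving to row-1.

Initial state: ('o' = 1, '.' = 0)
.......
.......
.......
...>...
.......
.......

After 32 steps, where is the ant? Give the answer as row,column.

gen 0: .......
.......
.......
...>...
.......
.......
gen 1: .......
.......
.......
...o...
...v...
.......
gen 2: .......
.......
.......
...o...
..<o...
.......
gen 3: .......
.......
.......
..^o...
..oo...
.......
gen 4: .......
.......
.......
..o>...
..oo...
.......
gen 5: .......
.......
...^...
..o....
..oo...
.......
gen 6: .......
.......
...o>..
..o....
..oo...
.......
gen 7: .......
.......
...oo..
..o.v..
..oo...
.......
gen 8: .......
.......
...oo..
..o<o..
..oo...
.......
gen 9: .......
.......
...^o..
..ooo..
..oo...
.......
gen 10: .......
.......
..<.o..
..ooo..
..oo...
.......
gen 11: .......
..^....
..o.o..
..ooo..
..oo...
.......
gen 12: .......
..o>...
..o.o..
..ooo..
..oo...
.......
gen 13: .......
..oo...
..ovo..
..ooo..
..oo...
.......
gen 14: .......
..oo...
..<oo..
..ooo..
..oo...
.......
gen 15: .......
..oo...
...oo..
..voo..
..oo...
.......
gen 16: .......
..oo...
...oo..
...>o..
..oo...
.......
gen 17: .......
..oo...
...^o..
....o..
..oo...
.......
gen 18: .......
..oo...
..<.o..
....o..
..oo...
.......
gen 19: .......
..^o...
..o.o..
....o..
..oo...
.......
gen 20: .......
.<.o...
..o.o..
....o..
..oo...
.......
gen 21: .^.....
.o.o...
..o.o..
....o..
..oo...
.......
gen 22: .o>....
.o.o...
..o.o..
....o..
..oo...
.......
gen 23: .oo....
.ovo...
..o.o..
....o..
..oo...
.......
gen 24: .oo....
.<oo...
..o.o..
....o..
..oo...
.......
gen 25: .oo....
..oo...
.vo.o..
....o..
..oo...
.......
gen 26: .oo....
..oo...
<oo.o..
....o..
..oo...
.......
gen 27: .oo....
^.oo...
ooo.o..
....o..
..oo...
.......
gen 28: .oo....
o>oo...
ooo.o..
....o..
..oo...
.......
gen 29: .oo....
oooo...
ovo.o..
....o..
..oo...
.......
gen 30: .oo....
oooo...
o.>.o..
....o..
..oo...
.......
gen 31: .oo....
oo^o...
o...o..
....o..
..oo...
.......
gen 32: .oo....
o<.o...
o...o..
....o..
..oo...
.......

1,1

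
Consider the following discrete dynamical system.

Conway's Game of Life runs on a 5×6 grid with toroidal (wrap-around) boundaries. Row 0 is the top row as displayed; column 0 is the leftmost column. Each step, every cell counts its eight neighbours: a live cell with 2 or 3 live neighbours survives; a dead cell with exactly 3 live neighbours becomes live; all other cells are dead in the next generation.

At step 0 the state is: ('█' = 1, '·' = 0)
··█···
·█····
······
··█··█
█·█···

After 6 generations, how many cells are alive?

gen 0: ··█···
·█····
······
··█··█
█·█···
gen 1: ··█···
······
······
·█····
··██··
gen 2: ··██··
······
······
··█···
·███··
gen 3: ·█·█··
······
······
·███··
·█····
gen 4: ··█···
······
··█···
·██···
██·█··
gen 5: ·██···
······
·██···
█··█··
█··█··
gen 6: ·██···
······
·██···
█··█··
█··█··

8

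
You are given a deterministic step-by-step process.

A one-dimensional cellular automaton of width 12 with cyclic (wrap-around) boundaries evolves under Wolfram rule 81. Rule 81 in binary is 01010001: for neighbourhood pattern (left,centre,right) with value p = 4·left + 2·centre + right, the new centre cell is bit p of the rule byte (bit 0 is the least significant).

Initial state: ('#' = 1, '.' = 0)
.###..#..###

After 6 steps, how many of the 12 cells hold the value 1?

6

t=0: .###..#..###
t=1: ...##..#...#
t=2: ##..##..##..
t=3: .##..##..##.
t=4: ..##..##..##
t=5: #..##..##..#
t=6: ##..##..##..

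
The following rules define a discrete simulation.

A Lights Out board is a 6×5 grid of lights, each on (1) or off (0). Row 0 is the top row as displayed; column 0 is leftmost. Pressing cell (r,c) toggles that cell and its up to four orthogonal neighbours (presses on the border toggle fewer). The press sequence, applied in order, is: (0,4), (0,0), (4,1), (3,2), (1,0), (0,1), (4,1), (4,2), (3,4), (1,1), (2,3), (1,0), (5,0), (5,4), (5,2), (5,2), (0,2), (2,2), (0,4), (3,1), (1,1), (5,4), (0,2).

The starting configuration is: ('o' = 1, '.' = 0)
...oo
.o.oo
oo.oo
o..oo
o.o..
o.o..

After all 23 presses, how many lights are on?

15

t=0: ...oo
.o.oo
oo.oo
o..oo
o.o..
o.o..
t=1: .....
.o.o.
oo.oo
o..oo
o.o..
o.o..
t=2: oo...
oo.o.
oo.oo
o..oo
o.o..
o.o..
t=3: oo...
oo.o.
oo.oo
oo.oo
.o...
ooo..
t=4: oo...
oo.o.
ooooo
o.o.o
.oo..
ooo..
t=5: .o...
...o.
.oooo
o.o.o
.oo..
ooo..
t=6: o.o..
.o.o.
.oooo
o.o.o
.oo..
ooo..
t=7: o.o..
.o.o.
.oooo
ooo.o
o....
o.o..
t=8: o.o..
.o.o.
.oooo
oo..o
oooo.
o....
t=9: o.o..
.o.o.
.ooo.
oo.o.
ooooo
o....
t=10: ooo..
o.oo.
..oo.
oo.o.
ooooo
o....
t=11: ooo..
o.o..
....o
oo...
ooooo
o....
t=12: .oo..
.oo..
o...o
oo...
ooooo
o....
t=13: .oo..
.oo..
o...o
oo...
.oooo
.o...
t=14: .oo..
.oo..
o...o
oo...
.ooo.
.o.oo
t=15: .oo..
.oo..
o...o
oo...
.o.o.
..o.o
t=16: .oo..
.oo..
o...o
oo...
.ooo.
.o.oo
t=17: ...o.
.o...
o...o
oo...
.ooo.
.o.oo
t=18: ...o.
.oo..
ooooo
ooo..
.ooo.
.o.oo
t=19: ....o
.oo.o
ooooo
ooo..
.ooo.
.o.oo
t=20: ....o
.oo.o
o.ooo
.....
..oo.
.o.oo
t=21: .o..o
o...o
ooooo
.....
..oo.
.o.oo
t=22: .o..o
o...o
ooooo
.....
..ooo
.o...
t=23: ..ooo
o.o.o
ooooo
.....
..ooo
.o...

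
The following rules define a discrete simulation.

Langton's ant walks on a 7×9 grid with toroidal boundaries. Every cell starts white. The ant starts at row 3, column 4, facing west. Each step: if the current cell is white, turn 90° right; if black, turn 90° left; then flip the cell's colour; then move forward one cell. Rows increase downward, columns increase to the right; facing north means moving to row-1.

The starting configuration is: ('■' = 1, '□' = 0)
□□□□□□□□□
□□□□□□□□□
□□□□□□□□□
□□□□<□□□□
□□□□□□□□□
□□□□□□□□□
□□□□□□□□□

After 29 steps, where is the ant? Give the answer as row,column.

4,6

gen 0: □□□□□□□□□
□□□□□□□□□
□□□□□□□□□
□□□□<□□□□
□□□□□□□□□
□□□□□□□□□
□□□□□□□□□
gen 1: □□□□□□□□□
□□□□□□□□□
□□□□^□□□□
□□□□■□□□□
□□□□□□□□□
□□□□□□□□□
□□□□□□□□□
gen 2: □□□□□□□□□
□□□□□□□□□
□□□□■>□□□
□□□□■□□□□
□□□□□□□□□
□□□□□□□□□
□□□□□□□□□
gen 3: □□□□□□□□□
□□□□□□□□□
□□□□■■□□□
□□□□■v□□□
□□□□□□□□□
□□□□□□□□□
□□□□□□□□□
gen 4: □□□□□□□□□
□□□□□□□□□
□□□□■■□□□
□□□□<■□□□
□□□□□□□□□
□□□□□□□□□
□□□□□□□□□
gen 5: □□□□□□□□□
□□□□□□□□□
□□□□■■□□□
□□□□□■□□□
□□□□v□□□□
□□□□□□□□□
□□□□□□□□□
gen 6: □□□□□□□□□
□□□□□□□□□
□□□□■■□□□
□□□□□■□□□
□□□<■□□□□
□□□□□□□□□
□□□□□□□□□
gen 7: □□□□□□□□□
□□□□□□□□□
□□□□■■□□□
□□□^□■□□□
□□□■■□□□□
□□□□□□□□□
□□□□□□□□□
gen 8: □□□□□□□□□
□□□□□□□□□
□□□□■■□□□
□□□■>■□□□
□□□■■□□□□
□□□□□□□□□
□□□□□□□□□
gen 9: □□□□□□□□□
□□□□□□□□□
□□□□■■□□□
□□□■■■□□□
□□□■v□□□□
□□□□□□□□□
□□□□□□□□□
gen 10: □□□□□□□□□
□□□□□□□□□
□□□□■■□□□
□□□■■■□□□
□□□■□>□□□
□□□□□□□□□
□□□□□□□□□
gen 11: □□□□□□□□□
□□□□□□□□□
□□□□■■□□□
□□□■■■□□□
□□□■□■□□□
□□□□□v□□□
□□□□□□□□□
gen 12: □□□□□□□□□
□□□□□□□□□
□□□□■■□□□
□□□■■■□□□
□□□■□■□□□
□□□□<■□□□
□□□□□□□□□
gen 13: □□□□□□□□□
□□□□□□□□□
□□□□■■□□□
□□□■■■□□□
□□□■^■□□□
□□□□■■□□□
□□□□□□□□□
gen 14: □□□□□□□□□
□□□□□□□□□
□□□□■■□□□
□□□■■■□□□
□□□■■>□□□
□□□□■■□□□
□□□□□□□□□
gen 15: □□□□□□□□□
□□□□□□□□□
□□□□■■□□□
□□□■■^□□□
□□□■■□□□□
□□□□■■□□□
□□□□□□□□□
gen 16: □□□□□□□□□
□□□□□□□□□
□□□□■■□□□
□□□■<□□□□
□□□■■□□□□
□□□□■■□□□
□□□□□□□□□
gen 17: □□□□□□□□□
□□□□□□□□□
□□□□■■□□□
□□□■□□□□□
□□□■v□□□□
□□□□■■□□□
□□□□□□□□□
gen 18: □□□□□□□□□
□□□□□□□□□
□□□□■■□□□
□□□■□□□□□
□□□■□>□□□
□□□□■■□□□
□□□□□□□□□
gen 19: □□□□□□□□□
□□□□□□□□□
□□□□■■□□□
□□□■□□□□□
□□□■□■□□□
□□□□■v□□□
□□□□□□□□□
gen 20: □□□□□□□□□
□□□□□□□□□
□□□□■■□□□
□□□■□□□□□
□□□■□■□□□
□□□□■□>□□
□□□□□□□□□
gen 21: □□□□□□□□□
□□□□□□□□□
□□□□■■□□□
□□□■□□□□□
□□□■□■□□□
□□□□■□■□□
□□□□□□v□□
gen 22: □□□□□□□□□
□□□□□□□□□
□□□□■■□□□
□□□■□□□□□
□□□■□■□□□
□□□□■□■□□
□□□□□<■□□
gen 23: □□□□□□□□□
□□□□□□□□□
□□□□■■□□□
□□□■□□□□□
□□□■□■□□□
□□□□■^■□□
□□□□□■■□□
gen 24: □□□□□□□□□
□□□□□□□□□
□□□□■■□□□
□□□■□□□□□
□□□■□■□□□
□□□□■■>□□
□□□□□■■□□
gen 25: □□□□□□□□□
□□□□□□□□□
□□□□■■□□□
□□□■□□□□□
□□□■□■^□□
□□□□■■□□□
□□□□□■■□□
gen 26: □□□□□□□□□
□□□□□□□□□
□□□□■■□□□
□□□■□□□□□
□□□■□■■>□
□□□□■■□□□
□□□□□■■□□
gen 27: □□□□□□□□□
□□□□□□□□□
□□□□■■□□□
□□□■□□□□□
□□□■□■■■□
□□□□■■□v□
□□□□□■■□□
gen 28: □□□□□□□□□
□□□□□□□□□
□□□□■■□□□
□□□■□□□□□
□□□■□■■■□
□□□□■■<■□
□□□□□■■□□
gen 29: □□□□□□□□□
□□□□□□□□□
□□□□■■□□□
□□□■□□□□□
□□□■□■^■□
□□□□■■■■□
□□□□□■■□□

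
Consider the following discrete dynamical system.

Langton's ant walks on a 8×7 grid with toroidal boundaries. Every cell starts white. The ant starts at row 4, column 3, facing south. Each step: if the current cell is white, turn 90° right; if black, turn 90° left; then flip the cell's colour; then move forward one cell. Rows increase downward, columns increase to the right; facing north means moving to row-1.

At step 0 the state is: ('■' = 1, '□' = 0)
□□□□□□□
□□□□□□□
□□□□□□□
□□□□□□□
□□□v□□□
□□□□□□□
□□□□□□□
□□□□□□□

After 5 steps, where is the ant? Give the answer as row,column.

step 0: □□□□□□□
□□□□□□□
□□□□□□□
□□□□□□□
□□□v□□□
□□□□□□□
□□□□□□□
□□□□□□□
step 1: □□□□□□□
□□□□□□□
□□□□□□□
□□□□□□□
□□<■□□□
□□□□□□□
□□□□□□□
□□□□□□□
step 2: □□□□□□□
□□□□□□□
□□□□□□□
□□^□□□□
□□■■□□□
□□□□□□□
□□□□□□□
□□□□□□□
step 3: □□□□□□□
□□□□□□□
□□□□□□□
□□■>□□□
□□■■□□□
□□□□□□□
□□□□□□□
□□□□□□□
step 4: □□□□□□□
□□□□□□□
□□□□□□□
□□■■□□□
□□■v□□□
□□□□□□□
□□□□□□□
□□□□□□□
step 5: □□□□□□□
□□□□□□□
□□□□□□□
□□■■□□□
□□■□>□□
□□□□□□□
□□□□□□□
□□□□□□□

4,4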